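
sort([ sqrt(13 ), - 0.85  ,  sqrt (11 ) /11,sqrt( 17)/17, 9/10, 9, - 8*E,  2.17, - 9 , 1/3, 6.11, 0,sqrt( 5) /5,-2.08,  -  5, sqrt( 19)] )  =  [ - 8 * E,-9,  -  5,  -  2.08,- 0.85, 0 , sqrt( 17 ) /17, sqrt(11 )/11,1/3, sqrt( 5) /5, 9/10 , 2.17,  sqrt(13),sqrt(19 ),  6.11, 9]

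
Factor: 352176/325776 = 667/617 = 23^1*29^1*617^ ( - 1 )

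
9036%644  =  20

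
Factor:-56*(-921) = 51576 =2^3*3^1 * 7^1 *307^1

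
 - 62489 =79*( - 791) 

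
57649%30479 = 27170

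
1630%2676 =1630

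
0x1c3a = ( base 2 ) 1110000111010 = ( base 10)7226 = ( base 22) eka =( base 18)1458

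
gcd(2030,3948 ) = 14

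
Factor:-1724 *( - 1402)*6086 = 2^4*17^1*179^1*431^1 * 701^1 = 14710154128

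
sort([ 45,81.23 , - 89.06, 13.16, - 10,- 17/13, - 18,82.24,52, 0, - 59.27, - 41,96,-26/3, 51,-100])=[-100,-89.06,  -  59.27 ,-41, - 18, - 10, - 26/3, - 17/13,0,  13.16, 45, 51, 52, 81.23,82.24,96]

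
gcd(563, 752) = 1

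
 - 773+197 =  - 576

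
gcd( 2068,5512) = 4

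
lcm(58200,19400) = 58200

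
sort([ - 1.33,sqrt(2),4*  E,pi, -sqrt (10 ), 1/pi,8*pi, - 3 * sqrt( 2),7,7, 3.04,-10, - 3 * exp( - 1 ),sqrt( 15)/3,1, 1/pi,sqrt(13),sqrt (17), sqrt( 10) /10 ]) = [ - 10,- 3*sqrt (2)  , - sqrt ( 10),-1.33, - 3*exp ( - 1 ),sqrt( 10 )/10,1/pi,1/pi,1, sqrt( 15) /3,sqrt (2), 3.04,pi , sqrt( 13 ) , sqrt( 17),7,  7,4 * E,8 * pi ] 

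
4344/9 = 482+2/3 = 482.67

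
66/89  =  66/89 = 0.74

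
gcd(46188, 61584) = 15396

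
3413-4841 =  - 1428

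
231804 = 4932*47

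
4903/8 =612 + 7/8 = 612.88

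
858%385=88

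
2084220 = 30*69474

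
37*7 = 259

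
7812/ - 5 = -7812/5 = -1562.40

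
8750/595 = 14 + 12/17 = 14.71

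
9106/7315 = 9106/7315 = 1.24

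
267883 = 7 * 38269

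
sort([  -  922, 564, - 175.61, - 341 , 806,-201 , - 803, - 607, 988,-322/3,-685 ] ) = [ - 922,  -  803,-685,-607, - 341,  -  201, - 175.61, - 322/3,564, 806  ,  988]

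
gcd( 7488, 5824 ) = 832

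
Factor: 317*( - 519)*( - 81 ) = 13326363= 3^5*173^1 *317^1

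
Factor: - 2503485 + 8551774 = 6048289 = 13^1*19^1*47^1*521^1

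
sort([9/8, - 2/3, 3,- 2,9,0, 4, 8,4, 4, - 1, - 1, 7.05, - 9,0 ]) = [ - 9, - 2, -1,  -  1 , - 2/3, 0,0 , 9/8, 3, 4, 4, 4 , 7.05, 8,  9]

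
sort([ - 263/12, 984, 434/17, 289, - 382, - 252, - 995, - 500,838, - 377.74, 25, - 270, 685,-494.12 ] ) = [ - 995,  -  500 , - 494.12,-382, - 377.74, - 270, - 252,- 263/12,25,434/17, 289,685, 838, 984 ]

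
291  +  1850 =2141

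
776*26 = 20176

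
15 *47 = 705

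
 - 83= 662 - 745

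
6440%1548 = 248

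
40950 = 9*4550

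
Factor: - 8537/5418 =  - 2^( - 1) * 3^( - 2 )* 7^( - 1)*  43^(-1 )*8537^1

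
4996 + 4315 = 9311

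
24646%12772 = 11874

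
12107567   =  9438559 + 2669008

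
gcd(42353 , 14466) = 1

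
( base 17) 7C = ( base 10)131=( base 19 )6H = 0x83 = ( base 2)10000011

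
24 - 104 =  -80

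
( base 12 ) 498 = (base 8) 1264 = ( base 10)692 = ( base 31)MA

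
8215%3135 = 1945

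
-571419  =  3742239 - 4313658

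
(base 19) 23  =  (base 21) 1k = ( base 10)41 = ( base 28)1d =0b101001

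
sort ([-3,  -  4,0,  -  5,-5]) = [-5,  -  5, - 4,-3 , 0 ]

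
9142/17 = 537 + 13/17=537.76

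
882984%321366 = 240252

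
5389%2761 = 2628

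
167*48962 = 8176654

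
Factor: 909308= 2^2*59^1*3853^1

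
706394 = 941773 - 235379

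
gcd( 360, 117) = 9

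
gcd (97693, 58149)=1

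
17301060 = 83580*207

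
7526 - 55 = 7471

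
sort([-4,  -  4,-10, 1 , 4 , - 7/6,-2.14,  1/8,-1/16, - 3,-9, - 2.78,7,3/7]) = [-10,-9, - 4, - 4, - 3, - 2.78, - 2.14,  -  7/6,  -  1/16, 1/8, 3/7,1,4,  7 ]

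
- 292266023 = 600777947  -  893043970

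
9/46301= 9/46301 = 0.00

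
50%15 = 5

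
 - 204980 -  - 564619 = 359639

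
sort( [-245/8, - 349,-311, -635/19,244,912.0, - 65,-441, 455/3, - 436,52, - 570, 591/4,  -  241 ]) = [ - 570, - 441,-436, - 349,  -  311, - 241,-65,  -  635/19, - 245/8 , 52, 591/4,455/3, 244,912.0 ] 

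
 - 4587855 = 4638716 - 9226571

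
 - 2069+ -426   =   - 2495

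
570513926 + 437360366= 1007874292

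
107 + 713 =820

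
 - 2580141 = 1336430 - 3916571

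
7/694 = 7/694 = 0.01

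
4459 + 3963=8422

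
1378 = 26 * 53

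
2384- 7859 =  - 5475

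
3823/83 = 46+5/83 = 46.06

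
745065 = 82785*9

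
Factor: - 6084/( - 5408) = 2^( - 3) * 3^2= 9/8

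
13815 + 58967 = 72782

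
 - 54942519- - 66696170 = 11753651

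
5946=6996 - 1050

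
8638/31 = 278 + 20/31 = 278.65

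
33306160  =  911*36560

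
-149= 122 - 271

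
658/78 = 329/39 = 8.44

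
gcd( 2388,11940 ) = 2388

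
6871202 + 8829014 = 15700216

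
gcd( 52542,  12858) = 6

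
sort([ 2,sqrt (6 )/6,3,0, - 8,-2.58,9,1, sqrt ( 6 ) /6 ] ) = [-8,- 2.58,  0,sqrt(6) /6,sqrt(6 ) /6, 1, 2,3, 9 ] 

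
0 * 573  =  0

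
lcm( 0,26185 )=0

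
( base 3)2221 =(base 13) 61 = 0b1001111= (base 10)79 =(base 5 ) 304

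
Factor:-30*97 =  - 2910 = - 2^1*3^1*5^1*97^1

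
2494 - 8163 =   -  5669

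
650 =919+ - 269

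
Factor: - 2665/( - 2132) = 2^( - 2)*5^1 = 5/4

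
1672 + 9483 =11155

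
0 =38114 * 0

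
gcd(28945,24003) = 7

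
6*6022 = 36132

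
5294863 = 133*39811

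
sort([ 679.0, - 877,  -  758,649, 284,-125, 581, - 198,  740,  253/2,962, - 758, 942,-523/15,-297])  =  [  -  877, - 758, - 758, - 297, - 198, - 125, - 523/15 , 253/2,284,581, 649, 679.0, 740, 942,  962 ]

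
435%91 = 71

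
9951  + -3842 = 6109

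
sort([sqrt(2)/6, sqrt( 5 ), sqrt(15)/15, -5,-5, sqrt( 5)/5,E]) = [ - 5, - 5, sqrt (2 ) /6, sqrt(15) /15, sqrt( 5 ) /5, sqrt( 5) , E]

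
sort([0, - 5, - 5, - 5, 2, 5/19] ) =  [ -5,-5 ,  -  5,  0, 5/19, 2] 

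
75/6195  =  5/413 =0.01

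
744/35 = 744/35=21.26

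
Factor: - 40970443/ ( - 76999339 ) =43^1*281^( -1 )*853^1 * 1117^1*274019^( - 1)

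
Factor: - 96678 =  - 2^1*3^2*41^1*131^1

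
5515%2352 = 811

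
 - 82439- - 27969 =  - 54470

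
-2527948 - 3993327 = -6521275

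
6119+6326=12445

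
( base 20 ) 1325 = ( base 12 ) 5425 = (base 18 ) 1a9b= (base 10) 9245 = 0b10010000011101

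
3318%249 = 81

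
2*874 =1748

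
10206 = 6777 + 3429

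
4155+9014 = 13169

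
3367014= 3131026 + 235988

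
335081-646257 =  - 311176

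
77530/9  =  77530/9 = 8614.44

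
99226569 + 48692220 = 147918789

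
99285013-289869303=-190584290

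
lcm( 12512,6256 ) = 12512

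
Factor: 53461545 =3^1 * 5^1 * 23^1*83^1*1867^1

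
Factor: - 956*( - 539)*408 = 210235872= 2^5*3^1*7^2 * 11^1*17^1*239^1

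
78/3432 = 1/44=0.02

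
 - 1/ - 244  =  1/244 = 0.00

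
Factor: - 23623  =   - 23623^1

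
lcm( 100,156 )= 3900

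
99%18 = 9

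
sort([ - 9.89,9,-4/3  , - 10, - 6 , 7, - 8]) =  [ - 10, - 9.89 ,-8,-6,  -  4/3, 7,9 ]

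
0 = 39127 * 0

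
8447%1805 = 1227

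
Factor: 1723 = 1723^1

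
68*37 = 2516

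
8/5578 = 4/2789 = 0.00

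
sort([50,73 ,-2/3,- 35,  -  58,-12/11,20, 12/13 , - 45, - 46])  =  [ - 58,  -  46,  -  45, - 35, - 12/11, - 2/3 , 12/13, 20, 50, 73] 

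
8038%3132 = 1774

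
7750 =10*775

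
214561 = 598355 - 383794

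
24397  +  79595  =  103992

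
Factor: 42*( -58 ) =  - 2436 = - 2^2*3^1 * 7^1*29^1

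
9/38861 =9/38861 = 0.00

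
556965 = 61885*9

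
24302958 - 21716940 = 2586018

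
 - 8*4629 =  - 37032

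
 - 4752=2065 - 6817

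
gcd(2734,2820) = 2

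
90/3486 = 15/581= 0.03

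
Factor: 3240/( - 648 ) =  - 5 = -5^1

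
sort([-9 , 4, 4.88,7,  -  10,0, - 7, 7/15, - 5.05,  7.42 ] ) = [ - 10, - 9, - 7, -5.05,0,7/15 , 4, 4.88, 7, 7.42 ] 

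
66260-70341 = -4081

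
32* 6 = 192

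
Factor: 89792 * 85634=2^7 * 23^1 * 47^1*61^1 * 911^1 = 7689248128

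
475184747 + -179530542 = 295654205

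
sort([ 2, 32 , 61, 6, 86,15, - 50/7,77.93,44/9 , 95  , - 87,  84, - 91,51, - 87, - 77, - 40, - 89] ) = [ -91, - 89, - 87, - 87, - 77, - 40, - 50/7,  2,  44/9, 6,15,32,51, 61,77.93,84,86,95]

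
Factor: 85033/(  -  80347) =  - 13^1*31^1*211^1* 80347^(-1)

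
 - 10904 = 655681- 666585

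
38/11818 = 1/311 = 0.00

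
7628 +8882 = 16510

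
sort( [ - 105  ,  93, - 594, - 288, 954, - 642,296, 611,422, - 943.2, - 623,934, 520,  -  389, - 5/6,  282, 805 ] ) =[ - 943.2,-642, - 623, - 594, - 389,-288, - 105  , - 5/6,93,282,296,422,520, 611,  805,934 , 954]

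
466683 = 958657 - 491974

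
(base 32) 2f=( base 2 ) 1001111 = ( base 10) 79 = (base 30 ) 2j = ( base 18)47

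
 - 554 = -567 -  - 13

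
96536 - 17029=79507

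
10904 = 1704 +9200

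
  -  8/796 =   -  2/199  =  - 0.01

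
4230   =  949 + 3281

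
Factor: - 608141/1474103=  - 17^1*83^1*431^1*1474103^( - 1) 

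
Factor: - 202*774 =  - 2^2 * 3^2* 43^1*101^1 = - 156348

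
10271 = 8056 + 2215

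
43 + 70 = 113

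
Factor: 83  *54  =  2^1*3^3*83^1=4482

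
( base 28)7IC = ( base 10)6004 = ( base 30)6k4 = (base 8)13564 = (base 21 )DCJ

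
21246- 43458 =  - 22212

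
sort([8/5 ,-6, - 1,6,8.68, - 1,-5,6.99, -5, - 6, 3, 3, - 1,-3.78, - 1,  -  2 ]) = [ - 6, - 6, - 5, - 5,-3.78, - 2, - 1 , - 1, - 1, - 1, 8/5 , 3,3, 6 , 6.99, 8.68 ] 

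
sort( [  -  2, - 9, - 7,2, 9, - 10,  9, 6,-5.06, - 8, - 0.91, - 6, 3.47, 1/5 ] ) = [-10, - 9,-8,-7, - 6,-5.06,-2,  -  0.91,1/5, 2,3.47,6,9, 9]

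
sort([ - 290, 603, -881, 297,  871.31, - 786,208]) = [- 881 , - 786, - 290 , 208, 297,603,871.31]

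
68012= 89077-21065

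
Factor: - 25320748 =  - 2^2*6330187^1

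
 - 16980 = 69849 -86829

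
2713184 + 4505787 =7218971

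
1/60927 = 1/60927 = 0.00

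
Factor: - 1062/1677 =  - 354/559= -2^1*3^1*13^( - 1)*43^(-1 )*59^1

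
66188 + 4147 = 70335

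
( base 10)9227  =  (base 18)1a8b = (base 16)240b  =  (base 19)16AC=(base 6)110415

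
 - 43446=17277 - 60723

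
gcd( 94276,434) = 14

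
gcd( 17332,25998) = 8666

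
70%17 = 2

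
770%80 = 50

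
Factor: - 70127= - 23^1*3049^1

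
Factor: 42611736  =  2^3*3^1*1775489^1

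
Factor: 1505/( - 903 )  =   - 3^( - 1)*5^1 = -5/3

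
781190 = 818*955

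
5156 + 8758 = 13914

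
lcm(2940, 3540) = 173460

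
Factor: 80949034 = 2^1*29^1*1395673^1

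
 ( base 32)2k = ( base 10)84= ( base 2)1010100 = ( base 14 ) 60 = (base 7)150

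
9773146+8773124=18546270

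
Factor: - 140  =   -2^2*5^1*7^1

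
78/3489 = 26/1163 = 0.02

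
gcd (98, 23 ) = 1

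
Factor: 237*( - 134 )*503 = - 2^1*3^1*67^1*79^1*503^1 = -15974274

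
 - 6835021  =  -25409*269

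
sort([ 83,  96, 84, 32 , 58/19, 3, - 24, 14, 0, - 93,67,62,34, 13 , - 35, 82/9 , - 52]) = [ - 93, - 52,-35, - 24, 0,3,  58/19,82/9, 13,14,32,  34,  62,67,  83, 84,96]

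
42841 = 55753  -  12912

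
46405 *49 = 2273845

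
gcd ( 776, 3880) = 776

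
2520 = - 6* (-420)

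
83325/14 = 5951 + 11/14= 5951.79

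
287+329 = 616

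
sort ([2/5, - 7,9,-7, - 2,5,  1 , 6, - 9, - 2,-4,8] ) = [ - 9 ,-7, - 7,  -  4, - 2 , - 2,2/5,1, 5, 6, 8,9]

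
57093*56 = 3197208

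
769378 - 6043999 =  - 5274621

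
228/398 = 114/199 = 0.57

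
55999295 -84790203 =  - 28790908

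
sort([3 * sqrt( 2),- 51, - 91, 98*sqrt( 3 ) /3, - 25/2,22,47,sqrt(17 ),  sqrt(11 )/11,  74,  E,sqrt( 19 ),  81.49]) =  [ - 91, - 51, - 25/2,sqrt(11) /11, E,  sqrt ( 17),3*sqrt( 2 ),sqrt( 19 ),22,  47,  98*sqrt( 3 )/3,74,81.49 ] 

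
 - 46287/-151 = 306+81/151 = 306.54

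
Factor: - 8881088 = - 2^6*193^1*719^1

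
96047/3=32015 + 2/3 =32015.67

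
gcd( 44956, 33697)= 1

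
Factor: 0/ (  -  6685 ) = 0 = 0^1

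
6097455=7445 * 819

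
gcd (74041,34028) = 1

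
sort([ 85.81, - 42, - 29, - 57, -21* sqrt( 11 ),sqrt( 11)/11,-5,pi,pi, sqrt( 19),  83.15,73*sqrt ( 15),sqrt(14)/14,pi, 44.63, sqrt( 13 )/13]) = [ - 21*sqrt (11), - 57, - 42, - 29,-5, sqrt( 14 ) /14,sqrt( 13) /13, sqrt( 11)/11, pi, pi, pi,sqrt( 19 ), 44.63, 83.15, 85.81, 73 * sqrt(15) ] 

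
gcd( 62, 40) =2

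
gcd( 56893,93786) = 1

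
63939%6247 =1469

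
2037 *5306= 10808322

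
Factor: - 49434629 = - 1279^1  *38651^1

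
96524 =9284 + 87240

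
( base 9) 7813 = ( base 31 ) 5us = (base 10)5763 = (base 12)3403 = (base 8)13203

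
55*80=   4400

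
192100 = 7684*25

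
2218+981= 3199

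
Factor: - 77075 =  - 5^2*3083^1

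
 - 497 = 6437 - 6934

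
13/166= 13/166 = 0.08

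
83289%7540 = 349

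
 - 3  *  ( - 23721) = 71163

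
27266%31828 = 27266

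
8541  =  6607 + 1934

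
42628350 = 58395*730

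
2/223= 2/223 =0.01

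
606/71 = 8 + 38/71= 8.54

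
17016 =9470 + 7546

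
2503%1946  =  557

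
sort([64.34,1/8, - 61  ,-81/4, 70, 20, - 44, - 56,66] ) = [ -61, - 56, - 44, -81/4, 1/8 , 20,64.34, 66,70] 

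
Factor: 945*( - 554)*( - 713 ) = 373276890=2^1*3^3*5^1*7^1 * 23^1*31^1*277^1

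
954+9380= 10334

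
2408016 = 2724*884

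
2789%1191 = 407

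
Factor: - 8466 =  - 2^1*3^1*17^1*83^1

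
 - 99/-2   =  49 + 1/2 = 49.50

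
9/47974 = 9/47974  =  0.00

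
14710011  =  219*67169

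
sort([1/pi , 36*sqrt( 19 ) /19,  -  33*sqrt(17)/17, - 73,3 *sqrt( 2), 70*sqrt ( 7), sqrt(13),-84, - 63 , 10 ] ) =[-84, - 73, - 63,- 33  *sqrt( 17)/17, 1/pi, sqrt( 13 ), 3 *sqrt( 2 ), 36*sqrt(19) /19, 10, 70 * sqrt(7 ) ] 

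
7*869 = 6083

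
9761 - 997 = 8764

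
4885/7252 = 4885/7252 = 0.67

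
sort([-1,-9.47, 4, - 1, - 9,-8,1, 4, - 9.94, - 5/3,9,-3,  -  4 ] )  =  [ - 9.94 ,-9.47, - 9 , -8,  -  4, - 3, - 5/3, - 1,-1, 1, 4, 4,9 ]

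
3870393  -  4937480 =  - 1067087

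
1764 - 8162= - 6398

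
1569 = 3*523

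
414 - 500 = -86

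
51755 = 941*55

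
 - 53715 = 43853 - 97568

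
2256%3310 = 2256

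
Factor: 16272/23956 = 36/53 = 2^2 * 3^2  *53^ ( - 1)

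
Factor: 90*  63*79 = 447930 = 2^1*3^4*5^1 * 7^1*79^1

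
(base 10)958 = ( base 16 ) 3BE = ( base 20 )27I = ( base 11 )7a1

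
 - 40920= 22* ( - 1860)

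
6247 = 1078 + 5169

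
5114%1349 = 1067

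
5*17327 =86635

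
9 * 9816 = 88344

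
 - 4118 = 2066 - 6184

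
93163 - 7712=85451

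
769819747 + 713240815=1483060562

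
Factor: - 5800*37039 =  - 214826200=- 2^3*5^2*29^1 * 37039^1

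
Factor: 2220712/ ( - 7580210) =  - 1110356/3790105 = - 2^2*5^( - 1)*11^( - 1 ) * 13^1 * 131^1*137^(-1) *163^1 * 503^( - 1)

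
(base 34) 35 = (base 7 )212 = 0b1101011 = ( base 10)107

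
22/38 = 11/19 = 0.58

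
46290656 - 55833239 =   -  9542583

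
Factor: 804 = 2^2*3^1 * 67^1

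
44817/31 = 1445 + 22/31 = 1445.71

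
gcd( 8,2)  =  2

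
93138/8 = 46569/4 = 11642.25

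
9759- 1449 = 8310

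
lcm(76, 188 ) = 3572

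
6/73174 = 3/36587= 0.00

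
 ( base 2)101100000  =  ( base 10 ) 352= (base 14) 1B2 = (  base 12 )254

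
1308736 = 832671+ 476065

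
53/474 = 53/474 = 0.11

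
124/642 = 62/321 = 0.19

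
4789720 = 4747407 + 42313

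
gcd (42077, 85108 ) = 1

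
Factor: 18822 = 2^1*3^1 * 3137^1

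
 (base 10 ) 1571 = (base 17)577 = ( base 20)3ib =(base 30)1mb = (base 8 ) 3043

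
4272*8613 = 36794736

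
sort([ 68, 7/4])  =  [7/4, 68] 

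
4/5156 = 1/1289=0.00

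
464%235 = 229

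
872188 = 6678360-5806172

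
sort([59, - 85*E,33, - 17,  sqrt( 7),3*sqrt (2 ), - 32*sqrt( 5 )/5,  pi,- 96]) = [ - 85*E, - 96, - 17, - 32*sqrt(5)/5, sqrt ( 7),pi , 3*sqrt( 2), 33,59] 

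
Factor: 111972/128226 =2^1*31^1*71^( - 1) = 62/71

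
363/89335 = 363/89335 = 0.00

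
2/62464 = 1/31232 = 0.00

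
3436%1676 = 84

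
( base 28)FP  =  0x1BD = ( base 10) 445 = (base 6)2021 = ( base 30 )ep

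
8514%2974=2566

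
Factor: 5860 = 2^2*5^1*293^1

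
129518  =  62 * 2089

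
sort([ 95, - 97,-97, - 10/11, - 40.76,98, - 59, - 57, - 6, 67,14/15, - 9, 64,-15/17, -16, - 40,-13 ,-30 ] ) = [ - 97, -97,-59, - 57 ,-40.76, - 40, - 30, - 16, - 13, - 9, - 6,  -  10/11, - 15/17,14/15,  64, 67, 95,98 ]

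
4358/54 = 2179/27 = 80.70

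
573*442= 253266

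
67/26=67/26=2.58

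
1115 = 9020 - 7905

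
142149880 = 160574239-18424359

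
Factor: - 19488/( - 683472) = 2^1*7^1 * 491^ (-1)= 14/491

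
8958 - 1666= 7292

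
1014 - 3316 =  - 2302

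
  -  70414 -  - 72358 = 1944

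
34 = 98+- 64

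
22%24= 22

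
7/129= 7/129 = 0.05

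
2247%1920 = 327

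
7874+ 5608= 13482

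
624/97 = 624/97  =  6.43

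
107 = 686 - 579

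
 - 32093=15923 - 48016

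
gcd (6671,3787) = 7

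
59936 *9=539424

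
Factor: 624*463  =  288912=2^4*3^1*13^1*463^1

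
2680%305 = 240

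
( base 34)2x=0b1100101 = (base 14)73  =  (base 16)65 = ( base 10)101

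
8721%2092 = 353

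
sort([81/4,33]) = [81/4 , 33]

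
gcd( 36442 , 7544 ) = 2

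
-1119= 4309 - 5428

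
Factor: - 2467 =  - 2467^1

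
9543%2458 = 2169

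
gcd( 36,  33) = 3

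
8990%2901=287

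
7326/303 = 24 + 18/101 = 24.18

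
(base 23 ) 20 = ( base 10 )46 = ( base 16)2E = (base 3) 1201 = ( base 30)1g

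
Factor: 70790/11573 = 2^1*5^1 * 71^ ( - 1)*163^( - 1)*7079^1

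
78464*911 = 71480704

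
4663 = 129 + 4534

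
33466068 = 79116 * 423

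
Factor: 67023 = 3^2* 11^1*677^1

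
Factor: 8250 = 2^1*3^1*5^3*11^1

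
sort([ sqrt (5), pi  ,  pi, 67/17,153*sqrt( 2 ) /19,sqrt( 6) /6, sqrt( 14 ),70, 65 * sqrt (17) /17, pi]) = [sqrt(6)/6, sqrt( 5 ), pi,pi,pi,sqrt( 14),67/17, 153*sqrt(2 )/19, 65*sqrt( 17)/17, 70 ] 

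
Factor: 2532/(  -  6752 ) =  - 3/8 = -2^( - 3 ) * 3^1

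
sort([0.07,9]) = [ 0.07, 9]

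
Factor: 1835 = 5^1 * 367^1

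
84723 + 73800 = 158523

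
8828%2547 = 1187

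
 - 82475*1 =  - 82475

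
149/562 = 149/562 = 0.27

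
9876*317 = 3130692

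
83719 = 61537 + 22182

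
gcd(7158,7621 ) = 1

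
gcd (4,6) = 2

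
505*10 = 5050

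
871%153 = 106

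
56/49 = 1 + 1/7 = 1.14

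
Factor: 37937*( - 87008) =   -  2^5*59^1*643^1 *2719^1 = - 3300822496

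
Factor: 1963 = 13^1*151^1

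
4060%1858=344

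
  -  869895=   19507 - 889402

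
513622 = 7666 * 67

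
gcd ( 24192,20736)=3456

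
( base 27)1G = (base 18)27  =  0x2b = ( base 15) 2D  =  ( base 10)43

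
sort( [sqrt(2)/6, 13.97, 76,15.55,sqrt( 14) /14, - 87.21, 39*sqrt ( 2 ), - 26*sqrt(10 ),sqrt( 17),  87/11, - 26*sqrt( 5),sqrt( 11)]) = [ - 87.21, - 26*sqrt( 10),-26*sqrt(5),sqrt( 2) /6,sqrt ( 14)/14,sqrt(11),sqrt( 17),87/11, 13.97,  15.55, 39 * sqrt( 2),76]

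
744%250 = 244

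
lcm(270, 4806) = 24030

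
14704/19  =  14704/19 = 773.89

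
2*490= 980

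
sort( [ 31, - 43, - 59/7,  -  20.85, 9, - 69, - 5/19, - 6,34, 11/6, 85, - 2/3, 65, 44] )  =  [ - 69, -43, - 20.85, - 59/7,-6, - 2/3, - 5/19,  11/6,9,31, 34,44,65,85 ] 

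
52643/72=731 + 11/72 = 731.15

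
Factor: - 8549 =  - 83^1 * 103^1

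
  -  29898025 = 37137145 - 67035170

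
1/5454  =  1/5454 = 0.00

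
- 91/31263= - 1 + 31172/31263 = -0.00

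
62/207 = 62/207 = 0.30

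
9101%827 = 4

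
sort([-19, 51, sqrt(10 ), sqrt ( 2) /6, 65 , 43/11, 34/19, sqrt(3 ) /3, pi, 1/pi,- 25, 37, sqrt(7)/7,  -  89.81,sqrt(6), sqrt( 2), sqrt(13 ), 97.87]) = [ - 89.81,- 25 , - 19,sqrt ( 2 )/6, 1/pi, sqrt(7 ) /7  ,  sqrt(3) /3, sqrt(2 ) , 34/19, sqrt(6),pi, sqrt( 10),sqrt (13 ), 43/11  ,  37,51,65,97.87]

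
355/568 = 5/8 =0.62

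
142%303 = 142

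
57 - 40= 17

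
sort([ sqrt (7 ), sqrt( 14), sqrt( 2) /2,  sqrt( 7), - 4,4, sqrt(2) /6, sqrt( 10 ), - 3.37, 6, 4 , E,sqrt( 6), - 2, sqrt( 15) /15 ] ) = [ - 4, - 3.37,- 2, sqrt( 2) /6,sqrt( 15 ) /15, sqrt( 2)/2,sqrt( 6),sqrt( 7 ) , sqrt( 7 ) , E, sqrt ( 10),sqrt( 14),4,4,6 ] 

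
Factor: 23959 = 13^1*19^1*97^1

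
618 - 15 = 603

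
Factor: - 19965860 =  - 2^2*5^1*31^1*32203^1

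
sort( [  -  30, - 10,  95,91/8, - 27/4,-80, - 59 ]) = [ -80, - 59, - 30, - 10, - 27/4, 91/8,95 ]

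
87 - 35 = 52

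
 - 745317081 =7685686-753002767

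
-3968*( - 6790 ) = 26942720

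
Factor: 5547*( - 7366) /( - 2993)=2^1*3^1*29^1*41^( - 1)*43^2*73^ ( - 1 )*127^1  =  40859202/2993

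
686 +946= 1632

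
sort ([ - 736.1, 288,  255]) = [ - 736.1,255, 288]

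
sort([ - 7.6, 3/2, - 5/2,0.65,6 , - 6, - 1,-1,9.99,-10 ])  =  [-10, - 7.6 ,-6, - 5/2 , - 1, - 1,  0.65,3/2 , 6 , 9.99] 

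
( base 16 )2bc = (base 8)1274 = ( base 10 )700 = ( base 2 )1010111100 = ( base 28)P0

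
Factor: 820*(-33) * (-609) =16479540 = 2^2*3^2 * 5^1*7^1 * 11^1*29^1 * 41^1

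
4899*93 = 455607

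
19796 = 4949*4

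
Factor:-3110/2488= - 2^(  -  2 )*5^1 = -5/4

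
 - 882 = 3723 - 4605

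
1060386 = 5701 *186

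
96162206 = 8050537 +88111669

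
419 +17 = 436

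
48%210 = 48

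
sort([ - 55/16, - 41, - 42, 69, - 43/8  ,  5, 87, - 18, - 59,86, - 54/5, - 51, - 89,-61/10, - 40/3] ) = [ - 89, - 59, - 51 ,-42, - 41,- 18, - 40/3, - 54/5, - 61/10, - 43/8, - 55/16, 5,69,86, 87 ]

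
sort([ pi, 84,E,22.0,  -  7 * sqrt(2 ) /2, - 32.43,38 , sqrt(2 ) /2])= [-32.43, -7 * sqrt( 2 ) /2, sqrt(2)/2,E,pi,22.0, 38,  84 ]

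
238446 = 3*79482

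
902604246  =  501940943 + 400663303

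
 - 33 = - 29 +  - 4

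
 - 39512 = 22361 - 61873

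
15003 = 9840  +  5163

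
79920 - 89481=  -  9561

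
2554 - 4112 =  - 1558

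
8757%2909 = 30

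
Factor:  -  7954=  -  2^1*41^1*97^1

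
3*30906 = 92718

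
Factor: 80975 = 5^2* 41^1*79^1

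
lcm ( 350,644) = 16100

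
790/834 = 395/417 =0.95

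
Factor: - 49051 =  - 181^1*271^1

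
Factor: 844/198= 2^1*3^ ( - 2 )*11^( - 1 ) * 211^1= 422/99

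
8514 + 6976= 15490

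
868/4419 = 868/4419 = 0.20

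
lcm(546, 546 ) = 546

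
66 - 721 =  - 655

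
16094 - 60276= -44182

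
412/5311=412/5311 = 0.08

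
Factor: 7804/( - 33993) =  - 2^2 * 3^(-3)*1259^( - 1 )* 1951^1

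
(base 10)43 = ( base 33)1A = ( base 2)101011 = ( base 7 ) 61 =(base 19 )25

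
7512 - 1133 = 6379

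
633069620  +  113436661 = 746506281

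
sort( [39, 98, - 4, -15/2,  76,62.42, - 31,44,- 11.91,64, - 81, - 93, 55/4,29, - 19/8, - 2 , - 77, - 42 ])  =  [- 93, - 81,  -  77, - 42,- 31,-11.91,  -  15/2, - 4, -19/8, - 2,55/4,29,39,44,62.42,64,76 , 98]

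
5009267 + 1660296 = 6669563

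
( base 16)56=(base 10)86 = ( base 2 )1010110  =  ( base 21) 42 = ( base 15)5b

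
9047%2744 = 815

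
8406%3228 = 1950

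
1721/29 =59 + 10/29 = 59.34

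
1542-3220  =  -1678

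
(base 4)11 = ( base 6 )5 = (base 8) 5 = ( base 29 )5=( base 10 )5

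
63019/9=7002 + 1/9=7002.11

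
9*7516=67644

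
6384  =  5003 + 1381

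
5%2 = 1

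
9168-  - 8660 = 17828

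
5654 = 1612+4042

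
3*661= 1983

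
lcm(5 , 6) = 30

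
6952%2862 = 1228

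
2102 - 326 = 1776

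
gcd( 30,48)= 6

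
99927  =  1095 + 98832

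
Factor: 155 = 5^1*31^1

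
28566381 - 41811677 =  - 13245296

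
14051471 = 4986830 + 9064641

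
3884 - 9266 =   -  5382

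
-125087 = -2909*43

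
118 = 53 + 65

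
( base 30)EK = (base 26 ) GO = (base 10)440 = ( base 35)CK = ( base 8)670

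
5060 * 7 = 35420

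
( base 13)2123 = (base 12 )27a8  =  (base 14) 1960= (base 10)4592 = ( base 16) 11F0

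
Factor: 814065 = 3^1*5^1*7^1 * 7753^1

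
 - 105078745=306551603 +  - 411630348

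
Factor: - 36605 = - 5^1*7321^1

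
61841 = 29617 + 32224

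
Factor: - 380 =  - 2^2 * 5^1*19^1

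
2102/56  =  1051/28  =  37.54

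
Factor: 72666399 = 3^1*13^1*1863241^1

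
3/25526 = 3/25526 = 0.00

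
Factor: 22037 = 22037^1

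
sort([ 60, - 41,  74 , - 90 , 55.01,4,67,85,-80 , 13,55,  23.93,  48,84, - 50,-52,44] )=[ - 90, - 80,  -  52, - 50, - 41, 4,13,23.93 , 44,  48,55,55.01,60 , 67, 74,84, 85]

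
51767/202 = 51767/202 = 256.27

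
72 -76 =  - 4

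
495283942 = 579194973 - 83911031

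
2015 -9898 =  - 7883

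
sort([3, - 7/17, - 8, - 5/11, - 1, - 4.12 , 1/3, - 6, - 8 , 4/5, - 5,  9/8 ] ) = [ - 8  ,- 8, - 6,-5,-4.12, - 1 , - 5/11 , - 7/17, 1/3,4/5,9/8,  3]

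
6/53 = 6/53 = 0.11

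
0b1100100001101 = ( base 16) 190d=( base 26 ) 9ch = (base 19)hea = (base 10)6413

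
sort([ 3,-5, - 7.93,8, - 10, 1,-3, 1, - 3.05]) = [ - 10,-7.93, - 5,-3.05,-3,1,1,3, 8] 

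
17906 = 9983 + 7923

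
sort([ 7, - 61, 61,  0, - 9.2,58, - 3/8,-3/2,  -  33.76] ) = [-61, - 33.76,-9.2 , - 3/2, - 3/8, 0,7,58 , 61 ] 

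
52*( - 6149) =-319748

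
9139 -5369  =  3770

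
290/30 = 29/3=9.67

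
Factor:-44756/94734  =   - 22378/47367=- 2^1*3^(-2)*19^( - 1 )*67^1*167^1* 277^(  -  1)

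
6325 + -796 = 5529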